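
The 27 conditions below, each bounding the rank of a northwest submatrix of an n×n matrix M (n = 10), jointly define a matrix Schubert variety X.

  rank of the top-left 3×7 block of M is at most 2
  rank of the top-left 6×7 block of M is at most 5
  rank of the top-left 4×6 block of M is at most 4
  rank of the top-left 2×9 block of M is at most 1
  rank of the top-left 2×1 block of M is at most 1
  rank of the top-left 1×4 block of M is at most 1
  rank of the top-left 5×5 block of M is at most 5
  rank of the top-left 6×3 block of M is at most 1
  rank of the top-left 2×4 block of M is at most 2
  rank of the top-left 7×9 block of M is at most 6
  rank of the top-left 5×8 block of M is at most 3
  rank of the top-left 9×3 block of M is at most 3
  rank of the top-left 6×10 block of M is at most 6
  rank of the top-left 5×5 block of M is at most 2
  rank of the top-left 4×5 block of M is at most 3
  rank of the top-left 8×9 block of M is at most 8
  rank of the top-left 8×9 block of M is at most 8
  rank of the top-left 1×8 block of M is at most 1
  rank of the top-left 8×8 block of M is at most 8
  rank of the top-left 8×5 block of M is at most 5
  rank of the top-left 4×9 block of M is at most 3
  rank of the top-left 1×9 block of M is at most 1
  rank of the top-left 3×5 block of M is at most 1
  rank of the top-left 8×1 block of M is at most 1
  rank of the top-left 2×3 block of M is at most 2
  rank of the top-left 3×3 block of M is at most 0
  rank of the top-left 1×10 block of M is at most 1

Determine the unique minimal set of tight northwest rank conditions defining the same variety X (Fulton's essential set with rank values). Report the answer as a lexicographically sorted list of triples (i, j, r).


The tightest implied rank at each (i,j), from the 27 conditions:

  0 0 0 1 1 1 1 1 1 1
  0 0 0 1 1 1 1 1 1 2
  0 0 0 1 1 2 2 2 2 3
  1 1 1 2 2 3 3 3 3 4
  1 1 1 2 2 3 3 3 4 5
  1 1 1 2 3 4 4 4 5 6
  1 2 2 3 4 5 5 5 6 7
  1 2 3 4 5 6 6 6 7 8
  1 2 3 4 5 6 7 7 8 9
  1 2 3 4 5 6 7 8 9 10

the unique w with this rank table is (4, 10, 6, 1, 9, 5, 2, 3, 7, 8).

6 SE-corners of the 22-cell Rothe diagram give Ess(w):

[(2, 9, 1), (3, 3, 0), (3, 5, 1), (5, 5, 2), (5, 8, 3), (6, 3, 1)]


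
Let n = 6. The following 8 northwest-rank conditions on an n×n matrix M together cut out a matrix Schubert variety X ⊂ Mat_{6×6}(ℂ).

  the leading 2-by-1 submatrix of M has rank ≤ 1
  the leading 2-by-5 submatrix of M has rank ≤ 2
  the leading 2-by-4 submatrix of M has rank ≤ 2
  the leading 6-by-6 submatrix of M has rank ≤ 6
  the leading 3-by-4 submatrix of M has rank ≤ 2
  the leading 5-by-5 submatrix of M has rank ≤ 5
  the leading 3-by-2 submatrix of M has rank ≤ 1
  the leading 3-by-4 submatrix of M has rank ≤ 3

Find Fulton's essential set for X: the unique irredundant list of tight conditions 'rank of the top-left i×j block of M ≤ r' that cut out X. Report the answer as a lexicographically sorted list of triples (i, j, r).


Rank table r_w(6×6) implied by the 8 constraints:

  1  1  1  1  1  1
  1  1  2  2  2  2
  1  1  2  2  3  3
  1  2  3  3  4  4
  1  2  3  4  5  5
  1  2  3  4  5  6

hence w(1..6) = (1, 3, 5, 2, 4, 6).

ℓ(w)=3; the 2 essential cells (i,j,r):

[(3, 2, 1), (3, 4, 2)]


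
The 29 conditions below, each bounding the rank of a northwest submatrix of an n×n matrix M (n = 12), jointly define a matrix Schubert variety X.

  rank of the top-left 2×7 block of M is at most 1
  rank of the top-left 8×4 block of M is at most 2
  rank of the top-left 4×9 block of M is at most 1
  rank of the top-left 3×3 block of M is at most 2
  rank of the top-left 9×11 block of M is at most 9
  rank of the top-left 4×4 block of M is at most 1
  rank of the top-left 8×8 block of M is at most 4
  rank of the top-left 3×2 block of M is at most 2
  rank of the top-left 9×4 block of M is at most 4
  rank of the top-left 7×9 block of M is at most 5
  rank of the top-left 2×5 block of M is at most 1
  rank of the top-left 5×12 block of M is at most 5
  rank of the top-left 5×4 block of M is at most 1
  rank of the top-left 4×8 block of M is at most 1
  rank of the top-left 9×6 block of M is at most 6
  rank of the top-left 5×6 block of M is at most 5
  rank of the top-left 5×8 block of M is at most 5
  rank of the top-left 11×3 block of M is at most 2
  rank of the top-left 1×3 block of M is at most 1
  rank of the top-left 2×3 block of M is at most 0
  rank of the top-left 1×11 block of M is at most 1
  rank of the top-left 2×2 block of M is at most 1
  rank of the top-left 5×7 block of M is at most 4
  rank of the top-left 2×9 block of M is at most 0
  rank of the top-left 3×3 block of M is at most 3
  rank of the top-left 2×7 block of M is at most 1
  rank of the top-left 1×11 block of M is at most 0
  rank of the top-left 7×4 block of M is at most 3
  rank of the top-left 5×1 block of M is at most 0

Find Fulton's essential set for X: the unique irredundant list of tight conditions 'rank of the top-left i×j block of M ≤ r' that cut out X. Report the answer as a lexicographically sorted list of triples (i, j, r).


Computing R[i][j] = min implied NW-rank bound (n=12, 29 conditions):

  row 1: 0, 0, 0, 0, 0, 0, 0, 0, 0, 0, 0, 1
  row 2: 0, 0, 0, 0, 0, 0, 0, 0, 0, 1, 1, 2
  row 3: 0, 1, 1, 1, 1, 1, 1, 1, 1, 2, 2, 3
  row 4: 0, 1, 1, 1, 1, 1, 1, 1, 1, 2, 3, 4
  row 5: 0, 1, 1, 1, 2, 2, 2, 2, 2, 3, 4, 5
  row 6: 1, 2, 2, 2, 3, 3, 3, 3, 3, 4, 5, 6
  row 7: 1, 2, 2, 2, 3, 4, 4, 4, 4, 5, 6, 7
  row 8: 1, 2, 2, 2, 3, 4, 4, 4, 5, 6, 7, 8
  row 9: 1, 2, 2, 3, 4, 5, 5, 5, 6, 7, 8, 9
  row 10: 1, 2, 2, 3, 4, 5, 6, 6, 7, 8, 9, 10
  row 11: 1, 2, 2, 3, 4, 5, 6, 7, 8, 9, 10, 11
  row 12: 1, 2, 3, 4, 5, 6, 7, 8, 9, 10, 11, 12

the unique w with this rank table is (12, 10, 2, 11, 5, 1, 6, 9, 4, 7, 8, 3).

|D(w)|=41, |Ess(w)|=8:

[(1, 11, 0), (2, 9, 0), (4, 9, 1), (5, 1, 0), (5, 4, 1), (8, 4, 2), (8, 8, 4), (11, 3, 2)]


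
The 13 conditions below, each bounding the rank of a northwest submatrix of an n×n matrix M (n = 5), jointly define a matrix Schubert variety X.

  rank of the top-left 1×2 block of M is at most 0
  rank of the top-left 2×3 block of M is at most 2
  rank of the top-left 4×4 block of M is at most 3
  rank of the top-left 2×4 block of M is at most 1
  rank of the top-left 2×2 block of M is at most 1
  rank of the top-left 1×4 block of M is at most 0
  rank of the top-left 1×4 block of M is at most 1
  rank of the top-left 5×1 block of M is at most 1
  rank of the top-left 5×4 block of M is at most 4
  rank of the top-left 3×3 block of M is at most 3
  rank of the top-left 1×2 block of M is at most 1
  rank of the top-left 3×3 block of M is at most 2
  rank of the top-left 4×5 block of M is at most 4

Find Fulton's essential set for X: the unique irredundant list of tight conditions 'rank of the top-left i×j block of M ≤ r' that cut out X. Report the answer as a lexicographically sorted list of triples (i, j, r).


Propagating the 13 rank bounds to every northwest block:

  0 0 0 0 1
  1 1 1 1 2
  1 2 2 2 3
  1 2 3 3 4
  1 2 3 4 5

reading off 1-entries of Δ²R: w = (5, 1, 2, 3, 4).

|D(w)|=4, |Ess(w)|=1:

[(1, 4, 0)]


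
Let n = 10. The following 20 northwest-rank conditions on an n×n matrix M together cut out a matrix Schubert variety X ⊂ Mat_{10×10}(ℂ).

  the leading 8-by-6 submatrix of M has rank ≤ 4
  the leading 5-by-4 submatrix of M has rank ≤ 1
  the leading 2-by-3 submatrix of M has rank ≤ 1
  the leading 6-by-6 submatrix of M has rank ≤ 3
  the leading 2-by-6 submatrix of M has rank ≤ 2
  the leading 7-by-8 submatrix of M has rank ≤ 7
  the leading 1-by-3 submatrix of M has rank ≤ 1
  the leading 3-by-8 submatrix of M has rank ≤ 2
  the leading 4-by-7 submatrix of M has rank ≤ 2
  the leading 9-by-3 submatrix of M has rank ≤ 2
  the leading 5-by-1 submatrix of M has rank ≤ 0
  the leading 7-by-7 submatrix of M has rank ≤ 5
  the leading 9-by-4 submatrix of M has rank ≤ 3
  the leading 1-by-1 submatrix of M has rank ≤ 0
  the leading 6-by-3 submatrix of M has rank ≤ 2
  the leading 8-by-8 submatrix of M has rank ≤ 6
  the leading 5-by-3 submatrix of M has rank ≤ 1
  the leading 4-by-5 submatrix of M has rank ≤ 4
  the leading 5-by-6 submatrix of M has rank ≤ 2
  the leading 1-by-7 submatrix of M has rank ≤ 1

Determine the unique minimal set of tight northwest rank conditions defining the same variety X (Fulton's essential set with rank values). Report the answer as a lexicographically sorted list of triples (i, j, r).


The tightest implied rank at each (i,j), from the 20 conditions:

  row 1: 0 1 1 1 1 1 1 1 1 1
  row 2: 0 1 1 1 2 2 2 2 2 2
  row 3: 0 1 1 1 2 2 2 2 3 3
  row 4: 0 1 1 1 2 2 2 3 4 4
  row 5: 0 1 1 1 2 2 3 4 5 5
  row 6: 1 2 2 2 3 3 4 5 6 6
  row 7: 1 2 2 3 4 4 5 6 7 7
  row 8: 1 2 2 3 4 4 5 6 7 8
  row 9: 1 2 2 3 4 5 6 7 8 9
  row 10: 1 2 3 4 5 6 7 8 9 10

reading off 1-entries of Δ²R: w = (2, 5, 9, 8, 7, 1, 4, 10, 6, 3).

Fulton essential set (7 of the 23 Rothe cells):

[(3, 8, 2), (4, 7, 2), (5, 1, 0), (5, 4, 1), (5, 6, 2), (8, 6, 4), (9, 3, 2)]


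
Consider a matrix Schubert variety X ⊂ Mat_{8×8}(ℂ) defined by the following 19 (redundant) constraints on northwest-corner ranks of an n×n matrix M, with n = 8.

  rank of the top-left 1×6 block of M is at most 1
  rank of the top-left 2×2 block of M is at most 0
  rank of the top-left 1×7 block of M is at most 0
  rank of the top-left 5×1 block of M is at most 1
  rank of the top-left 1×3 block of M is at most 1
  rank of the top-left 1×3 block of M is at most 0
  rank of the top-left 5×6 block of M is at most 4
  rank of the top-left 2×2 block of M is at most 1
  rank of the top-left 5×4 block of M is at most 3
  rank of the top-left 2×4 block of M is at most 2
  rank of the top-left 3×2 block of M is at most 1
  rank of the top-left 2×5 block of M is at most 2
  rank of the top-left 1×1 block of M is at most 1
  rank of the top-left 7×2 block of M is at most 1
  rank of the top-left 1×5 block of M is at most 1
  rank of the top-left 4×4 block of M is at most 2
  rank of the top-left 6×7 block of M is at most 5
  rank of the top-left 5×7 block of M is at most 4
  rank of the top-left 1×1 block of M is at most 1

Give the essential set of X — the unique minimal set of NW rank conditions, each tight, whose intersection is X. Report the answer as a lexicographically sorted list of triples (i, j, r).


Recovering R(i,j) via the rank-extension bound from the 19 conditions:

  i=1: 0  0  0  0  0  0  0  1
  i=2: 0  0  1  1  1  1  1  2
  i=3: 1  1  2  2  2  2  2  3
  i=4: 1  1  2  2  3  3  3  4
  i=5: 1  1  2  3  4  4  4  5
  i=6: 1  1  2  3  4  5  5  6
  i=7: 1  1  2  3  4  5  6  7
  i=8: 1  2  3  4  5  6  7  8

so w = (8, 3, 1, 5, 4, 6, 7, 2).

|D(w)|=14, |Ess(w)|=4:

[(1, 7, 0), (2, 2, 0), (4, 4, 2), (7, 2, 1)]


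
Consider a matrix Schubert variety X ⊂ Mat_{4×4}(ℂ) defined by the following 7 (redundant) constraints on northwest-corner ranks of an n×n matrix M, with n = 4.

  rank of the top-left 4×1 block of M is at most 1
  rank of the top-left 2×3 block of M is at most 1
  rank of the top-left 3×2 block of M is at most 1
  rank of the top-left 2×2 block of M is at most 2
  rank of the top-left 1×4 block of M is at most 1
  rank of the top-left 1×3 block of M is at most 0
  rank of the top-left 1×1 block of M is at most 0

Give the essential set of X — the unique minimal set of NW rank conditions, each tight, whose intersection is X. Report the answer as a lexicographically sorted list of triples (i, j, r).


Computing R[i][j] = min implied NW-rank bound (n=4, 7 conditions):

  i=1: 0 0 0 1
  i=2: 1 1 1 2
  i=3: 1 1 2 3
  i=4: 1 2 3 4

so w = (4, 1, 3, 2).

2 SE-corners of the 4-cell Rothe diagram give Ess(w):

[(1, 3, 0), (3, 2, 1)]


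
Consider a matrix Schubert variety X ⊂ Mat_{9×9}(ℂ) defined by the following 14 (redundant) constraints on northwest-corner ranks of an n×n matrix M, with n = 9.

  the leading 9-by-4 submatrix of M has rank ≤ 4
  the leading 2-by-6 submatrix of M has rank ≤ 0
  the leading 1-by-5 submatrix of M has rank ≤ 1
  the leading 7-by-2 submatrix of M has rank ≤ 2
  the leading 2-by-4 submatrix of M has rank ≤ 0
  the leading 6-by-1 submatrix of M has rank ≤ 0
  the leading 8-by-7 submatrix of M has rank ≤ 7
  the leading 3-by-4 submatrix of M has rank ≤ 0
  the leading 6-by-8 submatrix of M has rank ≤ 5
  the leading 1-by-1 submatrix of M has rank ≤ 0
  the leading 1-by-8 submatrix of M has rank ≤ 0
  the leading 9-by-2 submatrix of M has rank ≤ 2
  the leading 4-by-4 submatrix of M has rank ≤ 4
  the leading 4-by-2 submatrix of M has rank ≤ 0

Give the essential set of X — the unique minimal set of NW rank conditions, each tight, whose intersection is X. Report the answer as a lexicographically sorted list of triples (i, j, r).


Propagating the 14 rank bounds to every northwest block:

  R[1]: 0 0 0 0 0 0 0 0 1
  R[2]: 0 0 0 0 0 0 1 1 2
  R[3]: 0 0 0 0 1 1 2 2 3
  R[4]: 0 0 1 1 2 2 3 3 4
  R[5]: 0 1 2 2 3 3 4 4 5
  R[6]: 0 1 2 3 4 4 5 5 6
  R[7]: 1 2 3 4 5 5 6 6 7
  R[8]: 1 2 3 4 5 6 7 7 8
  R[9]: 1 2 3 4 5 6 7 8 9

the unique w with this rank table is (9, 7, 5, 3, 2, 4, 1, 6, 8).

Rothe diagram D(w) (22 cells), 5 SE-corners (essential conditions):

[(1, 8, 0), (2, 6, 0), (3, 4, 0), (4, 2, 0), (6, 1, 0)]


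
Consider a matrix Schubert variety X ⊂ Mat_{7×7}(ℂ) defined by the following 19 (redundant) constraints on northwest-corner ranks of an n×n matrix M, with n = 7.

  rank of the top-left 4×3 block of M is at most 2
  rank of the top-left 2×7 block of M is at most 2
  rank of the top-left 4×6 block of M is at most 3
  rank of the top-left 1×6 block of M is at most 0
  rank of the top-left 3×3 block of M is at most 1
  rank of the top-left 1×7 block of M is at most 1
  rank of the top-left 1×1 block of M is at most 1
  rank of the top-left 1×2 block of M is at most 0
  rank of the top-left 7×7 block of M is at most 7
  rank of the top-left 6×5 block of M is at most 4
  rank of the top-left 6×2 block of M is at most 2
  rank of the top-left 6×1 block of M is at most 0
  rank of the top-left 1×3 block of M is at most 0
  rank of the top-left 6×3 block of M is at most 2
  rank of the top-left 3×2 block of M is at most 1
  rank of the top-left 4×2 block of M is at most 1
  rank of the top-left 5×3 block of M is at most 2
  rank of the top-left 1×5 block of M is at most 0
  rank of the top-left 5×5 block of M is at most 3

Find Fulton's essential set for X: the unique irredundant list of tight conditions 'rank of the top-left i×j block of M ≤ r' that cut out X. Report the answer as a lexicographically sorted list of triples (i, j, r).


Reconstructing r_w from the 19 given conditions:

  row 1: 0 0 0 0 0 0 1
  row 2: 0 1 1 1 1 1 2
  row 3: 0 1 1 2 2 2 3
  row 4: 0 1 2 3 3 3 4
  row 5: 0 1 2 3 3 4 5
  row 6: 0 1 2 3 4 5 6
  row 7: 1 2 3 4 5 6 7

giving w = (7, 2, 4, 3, 6, 5, 1) via Δ²R.

ℓ(w)=13; the 4 essential cells (i,j,r):

[(1, 6, 0), (3, 3, 1), (5, 5, 3), (6, 1, 0)]


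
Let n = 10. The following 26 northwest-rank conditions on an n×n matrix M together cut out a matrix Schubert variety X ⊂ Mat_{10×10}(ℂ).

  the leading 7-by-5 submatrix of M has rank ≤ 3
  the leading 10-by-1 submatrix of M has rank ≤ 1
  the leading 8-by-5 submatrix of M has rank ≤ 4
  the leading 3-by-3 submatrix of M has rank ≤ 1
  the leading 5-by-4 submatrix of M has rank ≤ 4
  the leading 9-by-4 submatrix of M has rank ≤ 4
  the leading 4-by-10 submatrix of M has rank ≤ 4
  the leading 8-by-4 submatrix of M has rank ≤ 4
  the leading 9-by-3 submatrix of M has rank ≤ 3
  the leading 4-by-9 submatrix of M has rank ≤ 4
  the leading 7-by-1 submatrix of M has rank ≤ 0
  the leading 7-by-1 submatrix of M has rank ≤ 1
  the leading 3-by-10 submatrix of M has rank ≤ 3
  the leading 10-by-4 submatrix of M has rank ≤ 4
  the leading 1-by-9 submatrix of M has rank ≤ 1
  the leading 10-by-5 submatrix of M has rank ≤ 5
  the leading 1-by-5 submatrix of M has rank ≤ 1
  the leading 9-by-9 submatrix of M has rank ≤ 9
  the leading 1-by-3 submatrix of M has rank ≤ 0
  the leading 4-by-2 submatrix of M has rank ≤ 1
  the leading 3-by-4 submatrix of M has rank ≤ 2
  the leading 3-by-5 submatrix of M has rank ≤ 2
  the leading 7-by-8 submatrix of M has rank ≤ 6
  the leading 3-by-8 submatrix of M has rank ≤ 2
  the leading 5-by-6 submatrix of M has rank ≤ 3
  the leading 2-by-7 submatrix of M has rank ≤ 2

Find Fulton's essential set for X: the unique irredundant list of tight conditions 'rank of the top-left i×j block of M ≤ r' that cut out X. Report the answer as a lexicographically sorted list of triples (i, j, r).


Reconstructing r_w from the 26 given conditions:

  row 1: 0  0  0  1  1  1  1  1  1  1
  row 2: 0  1  1  2  2  2  2  2  2  2
  row 3: 0  1  1  2  2  2  2  2  3  3
  row 4: 0  1  2  3  3  3  3  3  4  4
  row 5: 0  1  2  3  3  3  4  4  5  5
  row 6: 0  1  2  3  3  4  5  5  6  6
  row 7: 0  1  2  3  3  4  5  6  7  7
  row 8: 1  2  3  4  4  5  6  7  8  8
  row 9: 1  2  3  4  5  6  7  8  9  9
  row 10: 1  2  3  4  5  6  7  8  9  10

giving w = (4, 2, 9, 3, 7, 6, 8, 1, 5, 10) via Δ²R.

D(w) has 18 cells with 6 SE-corners; essential set:

[(1, 3, 0), (3, 3, 1), (3, 8, 2), (5, 6, 3), (7, 1, 0), (7, 5, 3)]


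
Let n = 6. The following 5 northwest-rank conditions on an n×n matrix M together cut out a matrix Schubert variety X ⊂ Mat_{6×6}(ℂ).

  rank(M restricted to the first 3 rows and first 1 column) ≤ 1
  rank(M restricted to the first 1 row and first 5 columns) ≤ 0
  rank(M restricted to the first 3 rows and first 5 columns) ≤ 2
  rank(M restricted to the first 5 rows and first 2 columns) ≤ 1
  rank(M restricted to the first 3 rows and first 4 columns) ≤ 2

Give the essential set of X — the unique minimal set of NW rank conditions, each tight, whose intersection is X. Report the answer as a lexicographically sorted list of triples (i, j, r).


Rank table r_w(6×6) implied by the 5 constraints:

  i=1: 0, 0, 0, 0, 0, 1
  i=2: 1, 1, 1, 1, 1, 2
  i=3: 1, 1, 2, 2, 2, 3
  i=4: 1, 1, 2, 3, 3, 4
  i=5: 1, 1, 2, 3, 4, 5
  i=6: 1, 2, 3, 4, 5, 6

second differences of R give the permutation w = (6, 1, 3, 4, 5, 2).

|D(w)|=8, |Ess(w)|=2:

[(1, 5, 0), (5, 2, 1)]


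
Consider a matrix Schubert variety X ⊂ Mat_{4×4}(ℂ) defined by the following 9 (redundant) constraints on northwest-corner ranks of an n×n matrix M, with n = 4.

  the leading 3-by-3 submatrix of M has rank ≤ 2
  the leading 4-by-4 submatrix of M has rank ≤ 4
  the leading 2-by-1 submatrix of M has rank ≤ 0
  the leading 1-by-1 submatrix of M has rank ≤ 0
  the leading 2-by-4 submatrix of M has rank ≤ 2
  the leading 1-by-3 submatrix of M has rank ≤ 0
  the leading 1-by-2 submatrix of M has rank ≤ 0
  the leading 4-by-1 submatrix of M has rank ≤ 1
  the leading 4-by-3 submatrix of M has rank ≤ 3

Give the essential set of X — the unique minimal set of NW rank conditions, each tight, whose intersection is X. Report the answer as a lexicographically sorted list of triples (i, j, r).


Computing R[i][j] = min implied NW-rank bound (n=4, 9 conditions):

  row 1: 0 0 0 1
  row 2: 0 1 1 2
  row 3: 1 2 2 3
  row 4: 1 2 3 4

reading off 1-entries of Δ²R: w = (4, 2, 1, 3).

Fulton essential set (2 of the 4 Rothe cells):

[(1, 3, 0), (2, 1, 0)]


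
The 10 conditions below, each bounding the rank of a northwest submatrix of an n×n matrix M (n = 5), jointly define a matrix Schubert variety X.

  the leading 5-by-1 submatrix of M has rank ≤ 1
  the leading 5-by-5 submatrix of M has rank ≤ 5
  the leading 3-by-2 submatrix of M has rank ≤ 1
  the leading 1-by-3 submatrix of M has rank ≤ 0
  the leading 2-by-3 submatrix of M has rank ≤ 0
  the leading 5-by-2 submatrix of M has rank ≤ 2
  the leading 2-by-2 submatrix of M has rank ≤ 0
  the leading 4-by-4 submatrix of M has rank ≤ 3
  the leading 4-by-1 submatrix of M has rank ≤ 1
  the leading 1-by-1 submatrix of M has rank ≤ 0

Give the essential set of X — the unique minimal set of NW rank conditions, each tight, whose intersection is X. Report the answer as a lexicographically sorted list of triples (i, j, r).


The tightest implied rank at each (i,j), from the 10 conditions:

  i=1: 0  0  0  1  1
  i=2: 0  0  0  1  2
  i=3: 1  1  1  2  3
  i=4: 1  2  2  3  4
  i=5: 1  2  3  4  5

second differences of R give the permutation w = (4, 5, 1, 2, 3).

ℓ(w)=6; the 1 essential cell (i,j,r):

[(2, 3, 0)]


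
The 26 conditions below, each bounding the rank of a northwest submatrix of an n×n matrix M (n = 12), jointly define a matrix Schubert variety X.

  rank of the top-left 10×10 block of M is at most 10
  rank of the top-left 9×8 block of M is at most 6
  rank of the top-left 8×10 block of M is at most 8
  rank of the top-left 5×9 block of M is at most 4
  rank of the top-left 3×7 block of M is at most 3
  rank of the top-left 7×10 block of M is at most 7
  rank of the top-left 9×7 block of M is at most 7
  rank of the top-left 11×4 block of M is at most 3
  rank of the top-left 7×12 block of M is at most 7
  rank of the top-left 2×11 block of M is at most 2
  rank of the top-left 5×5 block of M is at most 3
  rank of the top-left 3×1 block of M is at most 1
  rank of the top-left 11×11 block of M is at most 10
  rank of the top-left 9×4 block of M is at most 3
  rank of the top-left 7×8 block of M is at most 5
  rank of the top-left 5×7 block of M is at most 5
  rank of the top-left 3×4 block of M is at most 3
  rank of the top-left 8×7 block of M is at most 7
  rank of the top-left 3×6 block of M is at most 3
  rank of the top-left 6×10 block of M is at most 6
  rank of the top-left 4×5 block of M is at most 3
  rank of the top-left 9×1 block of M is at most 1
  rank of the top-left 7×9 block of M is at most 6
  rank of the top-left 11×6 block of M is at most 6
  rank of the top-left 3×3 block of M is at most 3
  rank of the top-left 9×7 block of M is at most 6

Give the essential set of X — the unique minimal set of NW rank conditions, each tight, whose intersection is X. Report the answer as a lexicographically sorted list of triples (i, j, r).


Rank table r_w(12×12) implied by the 26 constraints:

  i=1: 1 | 1 | 1 | 1 | 1 | 1 | 1 | 1 | 1 | 1 | 1 | 1
  i=2: 1 | 2 | 2 | 2 | 2 | 2 | 2 | 2 | 2 | 2 | 2 | 2
  i=3: 1 | 2 | 3 | 3 | 3 | 3 | 3 | 3 | 3 | 3 | 3 | 3
  i=4: 1 | 2 | 3 | 3 | 3 | 4 | 4 | 4 | 4 | 4 | 4 | 4
  i=5: 1 | 2 | 3 | 3 | 3 | 4 | 4 | 4 | 4 | 5 | 5 | 5
  i=6: 1 | 2 | 3 | 3 | 4 | 5 | 5 | 5 | 5 | 6 | 6 | 6
  i=7: 1 | 2 | 3 | 3 | 4 | 5 | 5 | 5 | 6 | 7 | 7 | 7
  i=8: 1 | 2 | 3 | 3 | 4 | 5 | 6 | 6 | 7 | 8 | 8 | 8
  i=9: 1 | 2 | 3 | 3 | 4 | 5 | 6 | 6 | 7 | 8 | 9 | 9
  i=10: 1 | 2 | 3 | 3 | 4 | 5 | 6 | 7 | 8 | 9 | 10 | 10
  i=11: 1 | 2 | 3 | 3 | 4 | 5 | 6 | 7 | 8 | 9 | 10 | 11
  i=12: 1 | 2 | 3 | 4 | 5 | 6 | 7 | 8 | 9 | 10 | 11 | 12

reading off 1-entries of Δ²R: w = (1, 2, 3, 6, 10, 5, 9, 7, 11, 8, 12, 4).

ℓ(w)=16; the 5 essential cells (i,j,r):

[(5, 5, 3), (5, 9, 4), (7, 8, 5), (9, 8, 6), (11, 4, 3)]


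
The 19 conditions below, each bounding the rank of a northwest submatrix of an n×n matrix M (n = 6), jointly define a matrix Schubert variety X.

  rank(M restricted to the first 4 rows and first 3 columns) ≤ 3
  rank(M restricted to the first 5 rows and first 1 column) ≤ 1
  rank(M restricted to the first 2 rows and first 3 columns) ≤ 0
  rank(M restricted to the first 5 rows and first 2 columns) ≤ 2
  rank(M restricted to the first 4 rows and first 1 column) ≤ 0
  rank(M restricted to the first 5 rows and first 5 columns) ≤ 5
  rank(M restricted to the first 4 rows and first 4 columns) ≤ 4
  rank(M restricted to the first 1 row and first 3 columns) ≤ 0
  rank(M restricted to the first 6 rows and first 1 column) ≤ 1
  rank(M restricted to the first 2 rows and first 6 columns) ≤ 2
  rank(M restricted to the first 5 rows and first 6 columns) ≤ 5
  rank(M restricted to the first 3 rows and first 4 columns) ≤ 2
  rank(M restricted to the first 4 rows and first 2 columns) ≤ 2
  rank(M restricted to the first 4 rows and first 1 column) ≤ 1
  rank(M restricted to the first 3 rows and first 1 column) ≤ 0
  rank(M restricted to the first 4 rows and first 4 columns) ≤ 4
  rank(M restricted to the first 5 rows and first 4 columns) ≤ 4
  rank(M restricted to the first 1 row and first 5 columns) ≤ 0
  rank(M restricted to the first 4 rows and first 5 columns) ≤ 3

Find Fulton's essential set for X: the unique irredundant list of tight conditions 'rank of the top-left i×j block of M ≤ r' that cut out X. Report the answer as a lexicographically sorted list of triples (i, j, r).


The tightest implied rank at each (i,j), from the 19 conditions:

  i=1: 0 0 0 0 0 1
  i=2: 0 0 0 1 1 2
  i=3: 0 1 1 2 2 3
  i=4: 0 1 2 3 3 4
  i=5: 1 2 3 4 4 5
  i=6: 1 2 3 4 5 6

the unique w with this rank table is (6, 4, 2, 3, 1, 5).

Fulton essential set (3 of the 10 Rothe cells):

[(1, 5, 0), (2, 3, 0), (4, 1, 0)]


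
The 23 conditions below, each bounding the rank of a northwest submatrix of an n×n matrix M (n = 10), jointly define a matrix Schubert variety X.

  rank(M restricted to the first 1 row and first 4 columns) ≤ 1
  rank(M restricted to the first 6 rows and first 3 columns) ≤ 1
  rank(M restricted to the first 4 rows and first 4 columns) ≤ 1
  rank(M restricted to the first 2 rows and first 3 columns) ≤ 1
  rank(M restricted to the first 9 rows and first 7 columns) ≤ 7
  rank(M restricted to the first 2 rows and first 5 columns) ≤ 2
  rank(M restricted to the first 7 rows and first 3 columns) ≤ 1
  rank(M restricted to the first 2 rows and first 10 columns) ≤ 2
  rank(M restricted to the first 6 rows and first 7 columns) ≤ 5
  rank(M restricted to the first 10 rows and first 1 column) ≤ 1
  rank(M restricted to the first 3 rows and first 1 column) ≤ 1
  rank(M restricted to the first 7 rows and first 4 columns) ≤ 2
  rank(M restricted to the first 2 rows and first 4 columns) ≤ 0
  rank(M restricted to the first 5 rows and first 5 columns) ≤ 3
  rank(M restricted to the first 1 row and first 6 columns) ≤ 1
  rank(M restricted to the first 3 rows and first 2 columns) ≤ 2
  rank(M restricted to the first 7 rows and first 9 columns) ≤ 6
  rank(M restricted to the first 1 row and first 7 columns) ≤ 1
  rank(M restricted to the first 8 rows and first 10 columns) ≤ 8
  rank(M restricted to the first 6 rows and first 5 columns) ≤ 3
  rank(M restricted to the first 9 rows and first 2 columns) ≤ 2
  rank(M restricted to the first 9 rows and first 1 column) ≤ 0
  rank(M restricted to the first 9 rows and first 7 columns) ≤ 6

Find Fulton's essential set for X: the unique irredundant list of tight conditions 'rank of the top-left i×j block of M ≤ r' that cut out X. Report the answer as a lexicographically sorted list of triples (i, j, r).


Computing R[i][j] = min implied NW-rank bound (n=10, 23 conditions):

  0  0  0  0  1  1  1  1  1  1
  0  0  0  0  1  2  2  2  2  2
  0  1  1  1  2  3  3  3  3  3
  0  1  1  1  2  3  4  4  4  4
  0  1  1  2  3  4  5  5  5  5
  0  1  1  2  3  4  5  6  6  6
  0  1  1  2  3  4  5  6  6  7
  0  1  2  3  4  5  6  7  7  8
  0  1  2  3  4  5  6  7  8  9
  1  2  3  4  5  6  7  8  9  10

reading off 1-entries of Δ²R: w = (5, 6, 2, 7, 4, 8, 10, 3, 9, 1).

ℓ(w)=21; the 5 essential cells (i,j,r):

[(2, 4, 0), (4, 4, 1), (7, 3, 1), (7, 9, 6), (9, 1, 0)]


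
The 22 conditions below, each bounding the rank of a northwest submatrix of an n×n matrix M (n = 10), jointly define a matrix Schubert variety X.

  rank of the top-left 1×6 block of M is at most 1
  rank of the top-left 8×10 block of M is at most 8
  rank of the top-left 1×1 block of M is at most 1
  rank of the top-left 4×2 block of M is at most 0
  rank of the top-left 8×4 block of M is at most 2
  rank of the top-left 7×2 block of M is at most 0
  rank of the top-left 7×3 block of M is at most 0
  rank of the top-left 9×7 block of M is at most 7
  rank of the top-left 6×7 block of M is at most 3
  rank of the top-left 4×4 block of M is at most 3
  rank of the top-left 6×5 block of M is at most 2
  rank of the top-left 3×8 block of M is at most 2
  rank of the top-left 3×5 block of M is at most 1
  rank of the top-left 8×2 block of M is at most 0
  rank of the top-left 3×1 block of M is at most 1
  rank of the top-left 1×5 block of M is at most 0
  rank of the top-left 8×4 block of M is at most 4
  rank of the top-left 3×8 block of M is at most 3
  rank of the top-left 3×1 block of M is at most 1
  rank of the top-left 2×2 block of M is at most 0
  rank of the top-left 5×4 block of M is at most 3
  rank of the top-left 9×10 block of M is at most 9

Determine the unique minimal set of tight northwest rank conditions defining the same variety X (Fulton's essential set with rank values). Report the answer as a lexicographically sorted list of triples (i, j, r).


Reconstructing r_w from the 22 given conditions:

  i=1: 0 | 0 | 0 | 0 | 0 | 1 | 1 | 1 | 1 | 1
  i=2: 0 | 0 | 0 | 1 | 1 | 2 | 2 | 2 | 2 | 2
  i=3: 0 | 0 | 0 | 1 | 1 | 2 | 2 | 2 | 3 | 3
  i=4: 0 | 0 | 0 | 1 | 2 | 3 | 3 | 3 | 4 | 4
  i=5: 0 | 0 | 0 | 1 | 2 | 3 | 3 | 4 | 5 | 5
  i=6: 0 | 0 | 0 | 1 | 2 | 3 | 3 | 4 | 5 | 6
  i=7: 0 | 0 | 0 | 1 | 2 | 3 | 4 | 5 | 6 | 7
  i=8: 0 | 0 | 1 | 2 | 3 | 4 | 5 | 6 | 7 | 8
  i=9: 1 | 1 | 2 | 3 | 4 | 5 | 6 | 7 | 8 | 9
  i=10: 1 | 2 | 3 | 4 | 5 | 6 | 7 | 8 | 9 | 10

giving w = (6, 4, 9, 5, 8, 10, 7, 3, 1, 2) via Δ²R.

ℓ(w)=30; the 6 essential cells (i,j,r):

[(1, 5, 0), (3, 5, 1), (3, 8, 2), (6, 7, 3), (7, 3, 0), (8, 2, 0)]


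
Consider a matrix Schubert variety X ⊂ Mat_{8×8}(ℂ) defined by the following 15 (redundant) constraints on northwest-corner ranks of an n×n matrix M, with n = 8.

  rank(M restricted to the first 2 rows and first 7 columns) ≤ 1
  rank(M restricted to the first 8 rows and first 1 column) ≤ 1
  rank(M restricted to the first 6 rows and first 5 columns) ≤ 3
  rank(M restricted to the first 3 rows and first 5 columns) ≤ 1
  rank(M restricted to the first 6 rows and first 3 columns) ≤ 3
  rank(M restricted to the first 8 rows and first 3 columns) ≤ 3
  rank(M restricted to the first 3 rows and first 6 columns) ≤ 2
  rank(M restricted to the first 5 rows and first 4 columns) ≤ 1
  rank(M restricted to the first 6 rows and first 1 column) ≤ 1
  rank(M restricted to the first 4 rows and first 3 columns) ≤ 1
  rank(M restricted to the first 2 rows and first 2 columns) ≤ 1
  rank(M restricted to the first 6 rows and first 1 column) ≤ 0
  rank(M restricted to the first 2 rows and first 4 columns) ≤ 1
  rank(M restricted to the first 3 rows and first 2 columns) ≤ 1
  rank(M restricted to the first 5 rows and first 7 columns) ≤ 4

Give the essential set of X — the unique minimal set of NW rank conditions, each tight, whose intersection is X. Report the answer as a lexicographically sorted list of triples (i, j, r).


Recovering R(i,j) via the rank-extension bound from the 15 conditions:

  row 1: 0 | 1 | 1 | 1 | 1 | 1 | 1 | 1
  row 2: 0 | 1 | 1 | 1 | 1 | 1 | 1 | 2
  row 3: 0 | 1 | 1 | 1 | 1 | 2 | 2 | 3
  row 4: 0 | 1 | 1 | 1 | 2 | 3 | 3 | 4
  row 5: 0 | 1 | 1 | 1 | 2 | 3 | 4 | 5
  row 6: 0 | 1 | 2 | 2 | 3 | 4 | 5 | 6
  row 7: 1 | 2 | 3 | 3 | 4 | 5 | 6 | 7
  row 8: 1 | 2 | 3 | 4 | 5 | 6 | 7 | 8

giving w = (2, 8, 6, 5, 7, 3, 1, 4) via Δ²R.

ℓ(w)=18; the 4 essential cells (i,j,r):

[(2, 7, 1), (3, 5, 1), (5, 4, 1), (6, 1, 0)]


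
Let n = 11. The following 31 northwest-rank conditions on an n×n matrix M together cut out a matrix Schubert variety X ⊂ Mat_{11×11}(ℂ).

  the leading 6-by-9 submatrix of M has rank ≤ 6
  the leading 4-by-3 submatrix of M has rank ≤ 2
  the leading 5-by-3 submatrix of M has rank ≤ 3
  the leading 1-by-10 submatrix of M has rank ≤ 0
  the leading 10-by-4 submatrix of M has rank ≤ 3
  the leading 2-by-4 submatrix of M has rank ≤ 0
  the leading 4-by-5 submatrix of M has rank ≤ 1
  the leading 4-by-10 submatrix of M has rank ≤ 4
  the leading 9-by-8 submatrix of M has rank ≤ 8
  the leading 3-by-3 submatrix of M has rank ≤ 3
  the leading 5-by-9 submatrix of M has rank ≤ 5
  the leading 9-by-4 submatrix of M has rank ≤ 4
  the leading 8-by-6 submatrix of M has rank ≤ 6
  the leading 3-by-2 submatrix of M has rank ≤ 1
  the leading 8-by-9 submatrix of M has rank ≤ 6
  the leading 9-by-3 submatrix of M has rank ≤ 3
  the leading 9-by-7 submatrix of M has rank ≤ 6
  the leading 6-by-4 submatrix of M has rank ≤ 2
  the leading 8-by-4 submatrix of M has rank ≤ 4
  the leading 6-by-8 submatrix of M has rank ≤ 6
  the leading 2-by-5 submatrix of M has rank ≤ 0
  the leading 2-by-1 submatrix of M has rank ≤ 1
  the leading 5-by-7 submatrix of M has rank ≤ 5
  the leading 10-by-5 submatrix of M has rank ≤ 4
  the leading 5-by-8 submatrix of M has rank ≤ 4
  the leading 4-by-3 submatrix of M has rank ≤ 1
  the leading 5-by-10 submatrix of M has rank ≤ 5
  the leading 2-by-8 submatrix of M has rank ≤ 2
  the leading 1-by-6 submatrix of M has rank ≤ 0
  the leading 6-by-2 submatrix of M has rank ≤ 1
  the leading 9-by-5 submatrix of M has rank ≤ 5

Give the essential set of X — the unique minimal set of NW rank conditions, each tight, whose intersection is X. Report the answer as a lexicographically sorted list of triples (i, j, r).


The tightest implied rank at each (i,j), from the 31 conditions:

  row 1: 0 | 0 | 0 | 0 | 0 | 0 | 0 | 0 | 0 | 0 | 1
  row 2: 0 | 0 | 0 | 0 | 0 | 1 | 1 | 1 | 1 | 1 | 2
  row 3: 1 | 1 | 1 | 1 | 1 | 2 | 2 | 2 | 2 | 2 | 3
  row 4: 1 | 1 | 1 | 1 | 1 | 2 | 3 | 3 | 3 | 3 | 4
  row 5: 1 | 1 | 2 | 2 | 2 | 3 | 4 | 4 | 4 | 4 | 5
  row 6: 1 | 1 | 2 | 2 | 3 | 4 | 5 | 5 | 5 | 5 | 6
  row 7: 1 | 2 | 3 | 3 | 4 | 5 | 6 | 6 | 6 | 6 | 7
  row 8: 1 | 2 | 3 | 3 | 4 | 5 | 6 | 6 | 6 | 7 | 8
  row 9: 1 | 2 | 3 | 3 | 4 | 5 | 6 | 7 | 7 | 8 | 9
  row 10: 1 | 2 | 3 | 3 | 4 | 5 | 6 | 7 | 8 | 9 | 10
  row 11: 1 | 2 | 3 | 4 | 5 | 6 | 7 | 8 | 9 | 10 | 11

so w = (11, 6, 1, 7, 3, 5, 2, 10, 8, 9, 4).

7 SE-corners of the 27-cell Rothe diagram give Ess(w):

[(1, 10, 0), (2, 5, 0), (4, 5, 1), (6, 2, 1), (6, 4, 2), (8, 9, 6), (10, 4, 3)]


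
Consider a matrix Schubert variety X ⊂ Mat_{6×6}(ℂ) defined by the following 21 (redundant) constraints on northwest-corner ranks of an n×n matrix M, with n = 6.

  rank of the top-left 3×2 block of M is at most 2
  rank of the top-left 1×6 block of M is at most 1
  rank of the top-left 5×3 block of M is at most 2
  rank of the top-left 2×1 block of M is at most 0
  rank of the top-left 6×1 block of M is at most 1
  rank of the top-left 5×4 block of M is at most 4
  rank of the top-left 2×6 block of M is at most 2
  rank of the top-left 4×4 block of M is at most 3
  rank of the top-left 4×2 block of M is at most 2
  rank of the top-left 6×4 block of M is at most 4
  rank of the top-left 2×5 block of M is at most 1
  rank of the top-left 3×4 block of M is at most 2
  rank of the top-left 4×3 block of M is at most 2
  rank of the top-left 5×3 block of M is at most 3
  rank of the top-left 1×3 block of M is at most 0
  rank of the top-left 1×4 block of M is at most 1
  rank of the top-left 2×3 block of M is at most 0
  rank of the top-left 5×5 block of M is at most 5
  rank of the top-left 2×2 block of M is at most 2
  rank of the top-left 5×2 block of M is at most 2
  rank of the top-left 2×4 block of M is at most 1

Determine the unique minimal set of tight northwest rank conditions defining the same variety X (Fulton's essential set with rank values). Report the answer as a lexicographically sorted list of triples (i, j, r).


Computing R[i][j] = min implied NW-rank bound (n=6, 21 conditions):

  R[1]: 0 | 0 | 0 | 1 | 1 | 1
  R[2]: 0 | 0 | 0 | 1 | 1 | 2
  R[3]: 1 | 1 | 1 | 2 | 2 | 3
  R[4]: 1 | 2 | 2 | 3 | 3 | 4
  R[5]: 1 | 2 | 2 | 3 | 4 | 5
  R[6]: 1 | 2 | 3 | 4 | 5 | 6

so w = (4, 6, 1, 2, 5, 3).

|D(w)|=8, |Ess(w)|=3:

[(2, 3, 0), (2, 5, 1), (5, 3, 2)]


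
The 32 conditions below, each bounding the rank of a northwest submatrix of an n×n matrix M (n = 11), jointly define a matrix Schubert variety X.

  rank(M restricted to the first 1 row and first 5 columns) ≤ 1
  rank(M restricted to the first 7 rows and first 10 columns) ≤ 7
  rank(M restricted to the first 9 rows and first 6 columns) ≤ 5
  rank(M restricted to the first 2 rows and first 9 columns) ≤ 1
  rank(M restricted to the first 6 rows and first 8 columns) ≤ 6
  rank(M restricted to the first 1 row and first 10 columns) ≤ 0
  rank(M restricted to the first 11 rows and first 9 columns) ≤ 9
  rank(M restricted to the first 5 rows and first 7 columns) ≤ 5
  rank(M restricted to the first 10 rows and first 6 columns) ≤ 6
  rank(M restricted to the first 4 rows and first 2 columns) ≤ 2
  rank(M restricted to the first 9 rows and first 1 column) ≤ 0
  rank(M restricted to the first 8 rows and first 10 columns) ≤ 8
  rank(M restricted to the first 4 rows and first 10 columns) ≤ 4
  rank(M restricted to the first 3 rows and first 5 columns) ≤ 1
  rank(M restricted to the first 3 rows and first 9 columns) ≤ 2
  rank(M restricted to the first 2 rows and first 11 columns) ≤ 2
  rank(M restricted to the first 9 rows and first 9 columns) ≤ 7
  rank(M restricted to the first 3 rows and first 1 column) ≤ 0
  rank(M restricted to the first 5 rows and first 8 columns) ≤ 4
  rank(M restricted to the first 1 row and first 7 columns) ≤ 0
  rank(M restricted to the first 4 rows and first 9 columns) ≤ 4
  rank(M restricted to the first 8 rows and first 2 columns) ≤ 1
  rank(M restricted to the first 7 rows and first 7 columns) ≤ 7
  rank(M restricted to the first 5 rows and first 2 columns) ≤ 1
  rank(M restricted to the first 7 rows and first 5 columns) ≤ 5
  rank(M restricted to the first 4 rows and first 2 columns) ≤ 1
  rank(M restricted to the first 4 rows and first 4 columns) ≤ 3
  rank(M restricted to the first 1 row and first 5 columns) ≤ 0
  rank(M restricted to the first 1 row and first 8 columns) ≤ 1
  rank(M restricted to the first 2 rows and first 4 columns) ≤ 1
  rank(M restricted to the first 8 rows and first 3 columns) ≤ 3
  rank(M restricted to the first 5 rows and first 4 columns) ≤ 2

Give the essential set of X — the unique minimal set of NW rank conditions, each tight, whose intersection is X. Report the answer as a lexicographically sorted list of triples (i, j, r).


Rank table r_w(11×11) implied by the 32 constraints:

  0 0 0 0 0 0 0 0 0 0 1
  0 1 1 1 1 1 1 1 1 1 2
  0 1 1 1 1 2 2 2 2 2 3
  0 1 2 2 2 3 3 3 3 3 4
  0 1 2 2 3 4 4 4 4 4 5
  0 1 2 3 4 5 5 5 5 5 6
  0 1 2 3 4 5 6 6 6 6 7
  0 1 2 3 4 5 6 7 7 7 8
  0 1 2 3 4 5 6 7 7 8 9
  1 2 3 4 5 6 7 8 8 9 10
  1 2 3 4 5 6 7 8 9 10 11

hence w(1..11) = (11, 2, 6, 3, 5, 4, 7, 8, 10, 1, 9).

5 SE-corners of the 23-cell Rothe diagram give Ess(w):

[(1, 10, 0), (3, 5, 1), (5, 4, 2), (9, 1, 0), (9, 9, 7)]


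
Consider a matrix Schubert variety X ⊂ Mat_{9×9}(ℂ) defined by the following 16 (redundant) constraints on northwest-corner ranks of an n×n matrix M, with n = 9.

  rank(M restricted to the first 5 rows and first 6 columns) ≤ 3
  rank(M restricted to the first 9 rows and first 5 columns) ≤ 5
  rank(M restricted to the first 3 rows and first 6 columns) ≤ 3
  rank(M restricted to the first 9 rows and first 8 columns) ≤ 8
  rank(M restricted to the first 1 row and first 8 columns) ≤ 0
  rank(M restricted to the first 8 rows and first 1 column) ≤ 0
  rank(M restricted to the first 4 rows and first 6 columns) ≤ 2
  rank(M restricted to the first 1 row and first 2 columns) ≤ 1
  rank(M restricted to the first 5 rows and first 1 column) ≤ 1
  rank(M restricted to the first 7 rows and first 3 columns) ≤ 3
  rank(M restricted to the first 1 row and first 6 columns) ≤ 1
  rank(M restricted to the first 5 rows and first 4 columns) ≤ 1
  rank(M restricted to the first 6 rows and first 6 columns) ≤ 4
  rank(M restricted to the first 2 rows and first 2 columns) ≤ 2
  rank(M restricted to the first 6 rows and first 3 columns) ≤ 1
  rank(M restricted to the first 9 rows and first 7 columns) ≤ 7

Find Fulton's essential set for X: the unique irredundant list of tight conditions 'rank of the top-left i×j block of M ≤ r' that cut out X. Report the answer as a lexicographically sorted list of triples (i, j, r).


Rank table r_w(9×9) implied by the 16 constraints:

  row 1: 0  0  0  0  0  0  0  0  1
  row 2: 0  1  1  1  1  1  1  1  2
  row 3: 0  1  1  1  2  2  2  2  3
  row 4: 0  1  1  1  2  2  3  3  4
  row 5: 0  1  1  1  2  3  4  4  5
  row 6: 0  1  1  2  3  4  5  5  6
  row 7: 0  1  2  3  4  5  6  6  7
  row 8: 0  1  2  3  4  5  6  7  8
  row 9: 1  2  3  4  5  6  7  8  9

the unique w with this rank table is (9, 2, 5, 7, 6, 4, 3, 8, 1).

D(w) has 23 cells with 5 SE-corners; essential set:

[(1, 8, 0), (4, 6, 2), (5, 4, 1), (6, 3, 1), (8, 1, 0)]
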